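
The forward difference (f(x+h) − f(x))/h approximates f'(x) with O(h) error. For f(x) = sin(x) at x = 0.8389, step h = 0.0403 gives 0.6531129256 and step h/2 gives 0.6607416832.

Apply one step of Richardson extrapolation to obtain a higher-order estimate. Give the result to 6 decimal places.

0.668370

r = 1: numerator weight 2, denominator 1.
Weighted: 1.3214833664 − 0.6531129256 = 0.6683704408
(2·0.6607416832 − 0.6531129256)/(2 − 1) = 0.6683704408
Shift from A(h/2): +0.0076287576.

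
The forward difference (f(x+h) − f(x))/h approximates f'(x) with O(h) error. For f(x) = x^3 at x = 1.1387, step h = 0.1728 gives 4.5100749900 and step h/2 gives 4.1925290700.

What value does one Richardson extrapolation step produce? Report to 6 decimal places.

3.874983

Method order is 1; weight 2^1 = 2.
Difference of the inputs: 4.1925290700 − 4.5100749900 = -0.3175459200
Correction (A(h/2) − A(h))/(2 − 1) = (-0.3175459200)/1 = -0.3175459200
R = A(h/2) + (A(h/2) − A(h))/1 = 4.1925290700 − 0.3175459200 = 3.8749831500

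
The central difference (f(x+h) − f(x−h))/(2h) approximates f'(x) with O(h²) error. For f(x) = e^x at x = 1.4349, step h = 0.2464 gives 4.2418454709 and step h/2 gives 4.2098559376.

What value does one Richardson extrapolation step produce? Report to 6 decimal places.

4.199193

With r = 2 the leading error scales as h^2, so the weight is 2^2 = 4.
4×4.2098559376 − 4.2418454709 = 12.5975782795
Denominator 4 − 1 = 3.
R = 12.5975782795/3 = 4.1991927598
Gap between inputs: 3.199e-02; correction applied: −0.0106631778.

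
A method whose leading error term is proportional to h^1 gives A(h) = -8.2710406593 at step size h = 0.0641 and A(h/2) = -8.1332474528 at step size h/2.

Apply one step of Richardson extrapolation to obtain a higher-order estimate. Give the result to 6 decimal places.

With r = 1 the leading error scales as h^1, so the weight is 2^1 = 2.
A(h/2) − A(h) = -8.1332474528 − (-8.2710406593) = 0.1377932065
Correction (A(h/2) − A(h))/(2 − 1) = 0.1377932065/1 = 0.1377932065
R = -8.1332474528 + 0.1377932065 = -7.9954542463
Shift from A(h/2): +0.1377932065.

-7.995454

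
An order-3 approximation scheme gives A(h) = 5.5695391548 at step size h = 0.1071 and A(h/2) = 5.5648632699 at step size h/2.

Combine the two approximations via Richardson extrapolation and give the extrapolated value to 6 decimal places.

Order 3 gives 2^r = 8 and 2^r − 1 = 7.
Weighted: 44.5189061592 − 5.5695391548 = 38.9493670044
(8·5.5648632699 − 5.5695391548)/(8 − 1) = 5.5641952863
Gap between inputs: 4.676e-03; correction applied: −0.0006679836.

5.564195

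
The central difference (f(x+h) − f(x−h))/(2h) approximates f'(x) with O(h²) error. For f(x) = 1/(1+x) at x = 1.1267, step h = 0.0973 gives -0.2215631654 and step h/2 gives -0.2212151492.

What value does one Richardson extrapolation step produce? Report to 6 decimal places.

Order 2 gives 2^r = 4 and 2^r − 1 = 3.
Numerator 4·A(h/2) − A(h) = 4·(-0.2212151492) − (-0.2215631654) = -0.6632974314
Denominator 4 − 1 = 3.
(-0.6632974314) ÷ 3 = -0.2210991438

-0.221099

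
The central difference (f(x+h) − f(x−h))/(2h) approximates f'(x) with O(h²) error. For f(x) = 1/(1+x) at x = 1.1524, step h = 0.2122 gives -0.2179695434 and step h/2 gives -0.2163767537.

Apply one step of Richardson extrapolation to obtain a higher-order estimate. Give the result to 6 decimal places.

-0.215846

Error is O(h^2); halving h shrinks it by 2^2 = 4.
A(h/2) − A(h) = -0.2163767537 − (-0.2179695434) = 0.0015927897
Divide by 2^2 − 1 = 3: 0.0015927897/3 = 0.0005309299
R = -0.2163767537 + 0.0005309299 = -0.2158458238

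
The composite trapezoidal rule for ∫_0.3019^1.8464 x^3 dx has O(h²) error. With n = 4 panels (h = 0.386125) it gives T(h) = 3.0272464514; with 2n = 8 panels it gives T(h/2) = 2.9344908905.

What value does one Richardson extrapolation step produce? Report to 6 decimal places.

r = 2, so 2^r = 4.
4 × 2.9344908905 = 11.7379635620; subtract 3.0272464514 → 8.7107171106
Denominator 4 − 1 = 3.
Result: 2.9035723702
Correction |R − A(h/2)| = 3.092e-02; gap |A(h/2) − A(h)| = 9.276e-02.

2.903572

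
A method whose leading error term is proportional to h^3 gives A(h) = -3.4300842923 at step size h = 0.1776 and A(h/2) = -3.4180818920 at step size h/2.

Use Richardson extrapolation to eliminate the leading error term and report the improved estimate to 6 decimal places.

r = 3: numerator weight 8, denominator 7.
Weighted: (-27.3446551360) − (-3.4300842923) = -23.9145708437
R = (-23.9145708437)/7 = -3.4163672634
Gap between inputs: 1.200e-02; correction applied: +0.0017146286.

-3.416367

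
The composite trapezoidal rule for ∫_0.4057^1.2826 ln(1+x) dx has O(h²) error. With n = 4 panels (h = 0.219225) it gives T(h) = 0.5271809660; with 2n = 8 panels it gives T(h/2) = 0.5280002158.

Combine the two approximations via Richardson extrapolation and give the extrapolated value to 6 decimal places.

0.528273

The method has order 2: 2^2 = 4.
4*0.5280002158 − 0.5271809660 = 1.5848198972
Divide by 2^2 − 1 = 3.
(4*0.5280002158 − 0.5271809660)/(4 − 1) = 0.5282732991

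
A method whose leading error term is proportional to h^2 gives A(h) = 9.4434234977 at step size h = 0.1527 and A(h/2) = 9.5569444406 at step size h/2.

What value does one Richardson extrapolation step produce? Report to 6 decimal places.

Leading term ∝ h^2; use weight 4 = 2^2.
Top: 4(9.5569444406) − (9.4434234977) = 28.7843542647
R = 28.7843542647/3 = 9.5947847549

9.594785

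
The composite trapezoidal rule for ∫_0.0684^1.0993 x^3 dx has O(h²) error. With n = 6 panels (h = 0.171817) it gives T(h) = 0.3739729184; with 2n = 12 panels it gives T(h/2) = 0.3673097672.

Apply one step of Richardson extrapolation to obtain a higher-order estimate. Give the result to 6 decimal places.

0.365089

Leading term ∝ h^2; use weight 4 = 2^2.
A(h/2) − A(h) = 0.3673097672 − 0.3739729184 = -0.0066631512
Correction (A(h/2) − A(h))/(4 − 1) = (-0.0066631512)/3 = -0.0022210504
R = 0.3673097672 − 0.0022210504 = 0.3650887168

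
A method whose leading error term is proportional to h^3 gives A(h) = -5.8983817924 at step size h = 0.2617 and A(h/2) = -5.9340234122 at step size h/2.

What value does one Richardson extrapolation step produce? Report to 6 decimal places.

Order 3 gives 2^r = 8 and 2^r − 1 = 7.
8·(-5.9340234122) − (-5.8983817924) = -41.5738055052
Divide by 2^3 − 1 = 7.
(-41.5738055052) ÷ 7 = -5.9391150722
Gap between inputs: 3.564e-02; correction applied: −0.0050916600.

-5.939115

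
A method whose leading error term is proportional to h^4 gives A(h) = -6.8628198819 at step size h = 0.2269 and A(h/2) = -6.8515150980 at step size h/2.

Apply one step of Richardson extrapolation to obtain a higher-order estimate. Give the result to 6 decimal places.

-6.850761

With r = 4 the leading error scales as h^4, so the weight is 2^4 = 16.
Weighted: (-109.6242415680) − (-6.8628198819) = -102.7614216861
R = (-102.7614216861)/15 = -6.8507614457
Shift from A(h/2): +0.0007536523.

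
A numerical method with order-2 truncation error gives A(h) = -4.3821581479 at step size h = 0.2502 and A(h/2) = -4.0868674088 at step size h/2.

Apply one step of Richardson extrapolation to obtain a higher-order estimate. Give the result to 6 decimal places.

The method has order 2: 2^2 = 4.
Weighted: (-16.3474696352) − (-4.3821581479) = -11.9653114873
Divide by 2^2 − 1 = 3.
Result: -3.9884371624

-3.988437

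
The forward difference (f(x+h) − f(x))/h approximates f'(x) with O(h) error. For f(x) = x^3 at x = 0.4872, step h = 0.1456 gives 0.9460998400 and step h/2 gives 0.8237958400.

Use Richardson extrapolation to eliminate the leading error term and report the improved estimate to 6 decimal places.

Method order is 1; weight 2^1 = 2.
2^1×A(h/2) = 1.6475916800; minus A(h) gives 0.7014918400.
Denominator 2 − 1 = 1.
So the Richardson estimate is 0.7014918400.

0.701492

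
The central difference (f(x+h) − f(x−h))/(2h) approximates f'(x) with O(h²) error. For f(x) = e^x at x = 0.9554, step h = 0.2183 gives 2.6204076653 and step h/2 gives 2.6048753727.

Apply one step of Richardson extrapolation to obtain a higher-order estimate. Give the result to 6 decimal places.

r = 2, so 2^r = 4.
4*2.6048753727 = 10.4195014908; subtract 2.6204076653 → 7.7990938255
7.7990938255 ÷ 3 = 2.5996979418

2.599698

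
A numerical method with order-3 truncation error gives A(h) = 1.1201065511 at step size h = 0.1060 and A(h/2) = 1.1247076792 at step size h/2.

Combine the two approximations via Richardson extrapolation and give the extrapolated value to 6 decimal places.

r = 3: numerator weight 8, denominator 7.
8·1.1247076792 = 8.9976614336; 8.9976614336 − 1.1201065511 = 7.8775548825
Divide by 2^3 − 1 = 7.
Result: 1.1253649832
Correction |R − A(h/2)| = 6.573e-04; gap |A(h/2) − A(h)| = 4.601e-03.

1.125365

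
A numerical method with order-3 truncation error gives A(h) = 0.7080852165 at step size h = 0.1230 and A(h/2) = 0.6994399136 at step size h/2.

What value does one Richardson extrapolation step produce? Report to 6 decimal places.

Error is O(h^3); halving h shrinks it by 2^3 = 8.
A(h/2) − A(h) = 0.6994399136 − 0.7080852165 = -0.0086453029
Correction (A(h/2) − A(h))/(8 − 1) = (-0.0086453029)/7 = -0.0012350433
R = 0.6994399136 − 0.0012350433 = 0.6982048703

0.698205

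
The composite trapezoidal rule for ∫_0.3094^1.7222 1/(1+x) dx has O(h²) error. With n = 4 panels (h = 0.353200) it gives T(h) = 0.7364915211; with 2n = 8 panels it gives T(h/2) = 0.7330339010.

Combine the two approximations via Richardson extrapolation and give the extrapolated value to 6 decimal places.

0.731881

Method order is 2; weight 2^2 = 4.
Weighted: 2.9321356040 − 0.7364915211 = 2.1956440829
R = 2.1956440829/3 = 0.7318813610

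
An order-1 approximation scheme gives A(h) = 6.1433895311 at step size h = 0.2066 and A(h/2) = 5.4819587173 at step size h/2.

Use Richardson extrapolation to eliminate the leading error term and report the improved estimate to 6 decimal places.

Order 1 gives 2^r = 2 and 2^r − 1 = 1.
Top: 2(5.4819587173) − (6.1433895311) = 4.8205279035
(2×5.4819587173 − 6.1433895311)/(2 − 1) = 4.8205279035

4.820528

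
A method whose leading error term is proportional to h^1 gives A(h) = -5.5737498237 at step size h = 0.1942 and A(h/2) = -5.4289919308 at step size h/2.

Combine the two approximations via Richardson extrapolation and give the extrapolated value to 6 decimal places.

-5.284234

Order 1 gives 2^r = 2 and 2^r − 1 = 1.
2^1*A(h/2) = -10.8579838616; minus A(h) gives -5.2842340379.
Denominator 2 − 1 = 1.
(-5.2842340379) ÷ 1 = -5.2842340379
Gap between inputs: 1.448e-01; correction applied: +0.1447578929.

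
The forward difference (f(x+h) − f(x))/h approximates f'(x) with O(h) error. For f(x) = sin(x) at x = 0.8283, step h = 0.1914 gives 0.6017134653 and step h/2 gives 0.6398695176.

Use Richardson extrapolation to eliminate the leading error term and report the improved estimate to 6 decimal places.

0.678026

Order 1 gives 2^r = 2 and 2^r − 1 = 1.
2^1×A(h/2) = 1.2797390352; minus A(h) gives 0.6780255699.
R = 0.6780255699/1 = 0.6780255699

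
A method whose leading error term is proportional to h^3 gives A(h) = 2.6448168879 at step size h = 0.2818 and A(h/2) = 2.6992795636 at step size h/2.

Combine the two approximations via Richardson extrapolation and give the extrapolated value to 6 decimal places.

2.707060

r = 3: numerator weight 8, denominator 7.
Difference of the inputs: 2.6992795636 − 2.6448168879 = 0.0544626757
Divide by 2^3 − 1 = 7: 0.0544626757/7 = 0.0077803822
R = A(h/2) + (A(h/2) − A(h))/7 = 2.6992795636 + 0.0077803822 = 2.7070599458
Correction |R − A(h/2)| = 7.780e-03; gap |A(h/2) − A(h)| = 5.446e-02.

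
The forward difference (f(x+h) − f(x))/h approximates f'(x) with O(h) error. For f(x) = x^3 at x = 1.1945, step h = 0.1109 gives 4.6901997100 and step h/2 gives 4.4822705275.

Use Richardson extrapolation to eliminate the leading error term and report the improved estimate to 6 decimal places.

The method has order 1: 2^1 = 2.
2^1*A(h/2) = 8.9645410550; minus A(h) gives 4.2743413450.
4.2743413450 ÷ 1 = 4.2743413450
Correction |R − A(h/2)| = 2.079e-01; gap |A(h/2) − A(h)| = 2.079e-01.

4.274341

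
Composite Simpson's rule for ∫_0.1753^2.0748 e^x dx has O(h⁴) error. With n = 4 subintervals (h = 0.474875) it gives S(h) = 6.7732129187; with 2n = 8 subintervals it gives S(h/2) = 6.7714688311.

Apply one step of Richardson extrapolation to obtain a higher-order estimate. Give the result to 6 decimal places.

The method has order 4: 2^4 = 16.
16·6.7714688311 − 6.7732129187 = 101.5702883789
Denominator 16 − 1 = 15.
So the Richardson estimate is 6.7713525586.
Gap between inputs: 1.744e-03; correction applied: −0.0001162725.

6.771353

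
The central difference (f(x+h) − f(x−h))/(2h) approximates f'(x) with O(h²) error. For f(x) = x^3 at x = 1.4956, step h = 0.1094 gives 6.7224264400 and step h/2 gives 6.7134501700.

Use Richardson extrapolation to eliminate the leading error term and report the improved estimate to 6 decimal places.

6.710458

Order 2 gives 2^r = 4 and 2^r − 1 = 3.
Weighted: 26.8538006800 − 6.7224264400 = 20.1313742400
R = 20.1313742400/3 = 6.7104580800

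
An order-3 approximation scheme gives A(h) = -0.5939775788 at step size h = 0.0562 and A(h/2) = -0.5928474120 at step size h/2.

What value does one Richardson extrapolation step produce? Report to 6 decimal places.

The method has order 3: 2^3 = 8.
8*(-0.5928474120) = -4.7427792960; (-4.7427792960) − (-0.5939775788) = -4.1488017172
Divide by 2^3 − 1 = 7.
Result: -0.5926859596

-0.592686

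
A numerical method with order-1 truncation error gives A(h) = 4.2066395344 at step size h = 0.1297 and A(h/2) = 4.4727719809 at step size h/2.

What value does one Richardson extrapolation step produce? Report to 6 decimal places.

With r = 1 the leading error scales as h^1, so the weight is 2^1 = 2.
Numerator 2 × A(h/2) − A(h) = 2 × 4.4727719809 − 4.2066395344 = 4.7389044274
R = 4.7389044274/1 = 4.7389044274

4.738904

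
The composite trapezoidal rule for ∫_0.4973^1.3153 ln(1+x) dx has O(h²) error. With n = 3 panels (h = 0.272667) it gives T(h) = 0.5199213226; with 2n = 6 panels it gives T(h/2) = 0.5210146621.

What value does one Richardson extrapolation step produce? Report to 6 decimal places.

0.521379

r = 2: numerator weight 4, denominator 3.
4·0.5210146621 − 0.5199213226 = 1.5641373258
R = 1.5641373258/3 = 0.5213791086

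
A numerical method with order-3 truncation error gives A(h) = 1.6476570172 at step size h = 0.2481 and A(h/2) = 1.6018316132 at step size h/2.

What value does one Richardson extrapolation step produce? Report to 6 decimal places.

Leading term ∝ h^3; use weight 8 = 2^3.
Top: 8(1.6018316132) − (1.6476570172) = 11.1669958884
Denominator 8 − 1 = 7.
Result: 1.5952851269

1.595285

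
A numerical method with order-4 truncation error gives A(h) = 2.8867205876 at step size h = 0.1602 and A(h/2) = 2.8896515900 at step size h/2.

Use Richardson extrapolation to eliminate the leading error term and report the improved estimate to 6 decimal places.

2.889847

Method order is 4; weight 2^4 = 16.
2^4×A(h/2) = 46.2344254400; minus A(h) gives 43.3477048524.
Divide by 2^4 − 1 = 15.
Result: 2.8898469902
Gap between inputs: 2.931e-03; correction applied: +0.0001954002.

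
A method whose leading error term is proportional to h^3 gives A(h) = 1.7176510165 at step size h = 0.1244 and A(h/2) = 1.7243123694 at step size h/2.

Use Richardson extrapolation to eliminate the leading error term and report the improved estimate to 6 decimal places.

r = 3, so 2^r = 8.
Difference of the inputs: 1.7243123694 − 1.7176510165 = 0.0066613529
Divide by 2^3 − 1 = 7: 0.0066613529/7 = 0.0009516218
R = 1.7243123694 + 0.0009516218 = 1.7252639912

1.725264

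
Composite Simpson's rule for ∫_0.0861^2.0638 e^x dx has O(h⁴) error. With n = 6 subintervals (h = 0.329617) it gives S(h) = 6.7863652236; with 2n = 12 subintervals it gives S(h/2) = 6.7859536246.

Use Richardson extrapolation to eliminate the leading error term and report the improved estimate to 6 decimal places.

With r = 4 the leading error scales as h^4, so the weight is 2^4 = 16.
Weighted: 108.5752579936 − 6.7863652236 = 101.7888927700
Denominator 16 − 1 = 15.
Extrapolated: 101.7888927700 / 15 = 6.7859261847
Shift from A(h/2): −0.0000274399.

6.785926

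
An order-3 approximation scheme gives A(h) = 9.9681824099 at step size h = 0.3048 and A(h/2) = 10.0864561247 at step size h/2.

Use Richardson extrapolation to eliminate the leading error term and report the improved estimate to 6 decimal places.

The method has order 3: 2^3 = 8.
Weighted: 80.6916489976 − 9.9681824099 = 70.7234665877
(8 × 10.0864561247 − 9.9681824099)/(8 − 1) = 10.1033523697
Correction |R − A(h/2)| = 1.690e-02; gap |A(h/2) − A(h)| = 1.183e-01.

10.103352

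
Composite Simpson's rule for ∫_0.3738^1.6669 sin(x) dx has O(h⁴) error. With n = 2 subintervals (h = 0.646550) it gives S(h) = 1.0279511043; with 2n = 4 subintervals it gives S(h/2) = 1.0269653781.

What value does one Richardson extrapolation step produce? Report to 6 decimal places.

Method order is 4; weight 2^4 = 16.
16 × 1.0269653781 = 16.4314460496; subtract 1.0279511043 → 15.4034949453
Denominator 16 − 1 = 15.
(16 × 1.0269653781 − 1.0279511043)/(16 − 1) = 1.0268996630
Correction |R − A(h/2)| = 6.572e-05; gap |A(h/2) − A(h)| = 9.857e-04.

1.026900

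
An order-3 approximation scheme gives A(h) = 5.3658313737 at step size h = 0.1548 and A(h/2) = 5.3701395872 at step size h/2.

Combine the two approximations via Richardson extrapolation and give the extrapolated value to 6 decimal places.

The method has order 3: 2^3 = 8.
Difference of the inputs: 5.3701395872 − 5.3658313737 = 0.0043082135
Correction (A(h/2) − A(h))/(8 − 1) = 0.0043082135/7 = 0.0006154591
R = A(h/2) + (A(h/2) − A(h))/7 = 5.3701395872 + 0.0006154591 = 5.3707550463

5.370755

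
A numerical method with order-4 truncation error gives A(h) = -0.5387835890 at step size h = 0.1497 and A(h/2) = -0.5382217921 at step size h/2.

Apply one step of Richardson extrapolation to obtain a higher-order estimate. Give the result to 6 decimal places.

r = 4, so 2^r = 16.
16 × (-0.5382217921) = -8.6115486736; subtract (-0.5387835890) → -8.0727650846
R = (-8.0727650846)/15 = -0.5381843390

-0.538184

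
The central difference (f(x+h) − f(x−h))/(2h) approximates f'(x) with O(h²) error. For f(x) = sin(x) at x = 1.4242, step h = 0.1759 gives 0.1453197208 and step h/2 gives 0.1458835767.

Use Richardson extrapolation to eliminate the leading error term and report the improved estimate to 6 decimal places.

With r = 2 the leading error scales as h^2, so the weight is 2^2 = 4.
4·0.1458835767 = 0.5835343068; 0.5835343068 − 0.1453197208 = 0.4382145860
Extrapolated: 0.4382145860 / 3 = 0.1460715287

0.146072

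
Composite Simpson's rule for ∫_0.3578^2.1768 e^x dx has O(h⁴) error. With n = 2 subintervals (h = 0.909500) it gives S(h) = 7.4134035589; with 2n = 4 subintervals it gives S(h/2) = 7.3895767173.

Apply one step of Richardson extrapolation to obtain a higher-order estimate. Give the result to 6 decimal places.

Error is O(h^4); halving h shrinks it by 2^4 = 16.
Top: 16(7.3895767173) − (7.4134035589) = 110.8198239179
110.8198239179 ÷ 15 = 7.3879882612
Correction |R − A(h/2)| = 1.588e-03; gap |A(h/2) − A(h)| = 2.383e-02.

7.387988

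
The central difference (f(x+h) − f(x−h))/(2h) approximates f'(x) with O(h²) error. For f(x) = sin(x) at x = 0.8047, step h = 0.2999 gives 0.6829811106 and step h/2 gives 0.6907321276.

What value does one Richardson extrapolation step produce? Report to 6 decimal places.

Order 2 gives 2^r = 4 and 2^r − 1 = 3.
Weighted: 2.7629285104 − 0.6829811106 = 2.0799473998
2.0799473998 ÷ 3 = 0.6933157999
Gap between inputs: 7.751e-03; correction applied: +0.0025836723.

0.693316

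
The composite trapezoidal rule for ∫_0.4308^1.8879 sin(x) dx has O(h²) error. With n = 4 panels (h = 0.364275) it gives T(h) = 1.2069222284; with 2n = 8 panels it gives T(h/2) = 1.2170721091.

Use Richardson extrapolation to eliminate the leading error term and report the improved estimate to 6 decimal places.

1.220455

r = 2, so 2^r = 4.
2^2·A(h/2) = 4.8682884364; minus A(h) gives 3.6613662080.
Denominator 4 − 1 = 3.
(4·1.2170721091 − 1.2069222284)/(4 − 1) = 1.2204554027
Gap between inputs: 1.015e-02; correction applied: +0.0033832936.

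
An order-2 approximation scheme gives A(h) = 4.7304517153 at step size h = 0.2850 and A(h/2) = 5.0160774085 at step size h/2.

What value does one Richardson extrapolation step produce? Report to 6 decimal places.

5.111286

r = 2: numerator weight 4, denominator 3.
4·5.0160774085 = 20.0643096340; subtract 4.7304517153 → 15.3338579187
Divide by 2^2 − 1 = 3.
R = 15.3338579187/3 = 5.1112859729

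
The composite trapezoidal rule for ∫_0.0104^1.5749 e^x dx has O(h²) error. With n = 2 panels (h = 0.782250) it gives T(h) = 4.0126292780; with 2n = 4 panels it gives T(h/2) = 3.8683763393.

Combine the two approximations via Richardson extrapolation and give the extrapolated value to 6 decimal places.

3.820292

With r = 2 the leading error scales as h^2, so the weight is 2^2 = 4.
2^2 × A(h/2) = 15.4735053572; minus A(h) gives 11.4608760792.
11.4608760792 ÷ 3 = 3.8202920264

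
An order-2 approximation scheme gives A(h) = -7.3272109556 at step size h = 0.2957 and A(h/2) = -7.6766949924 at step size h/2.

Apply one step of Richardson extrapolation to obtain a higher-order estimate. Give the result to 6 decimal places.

-7.793190

Order 2 gives 2^r = 4 and 2^r − 1 = 3.
Numerator 4 × A(h/2) − A(h) = 4 × (-7.6766949924) − (-7.3272109556) = -23.3795690140
(-23.3795690140) ÷ 3 = -7.7931896713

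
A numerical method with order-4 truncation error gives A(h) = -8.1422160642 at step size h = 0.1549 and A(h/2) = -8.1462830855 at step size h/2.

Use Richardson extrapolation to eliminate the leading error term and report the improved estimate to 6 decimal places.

-8.146554

r = 4, so 2^r = 16.
16*(-8.1462830855) = -130.3405293680; subtract (-8.1422160642) → -122.1983133038
Extrapolated: (-122.1983133038) / 15 = -8.1465542203
Shift from A(h/2): −0.0002711348.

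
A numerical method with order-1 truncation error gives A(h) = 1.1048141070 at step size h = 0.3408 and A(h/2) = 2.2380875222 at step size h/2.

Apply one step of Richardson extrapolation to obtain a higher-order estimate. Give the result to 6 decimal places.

Error is O(h^1); halving h shrinks it by 2^1 = 2.
Top: 2(2.2380875222) − (1.1048141070) = 3.3713609374
Divide by 2^1 − 1 = 1.
(2×2.2380875222 − 1.1048141070)/(2 − 1) = 3.3713609374
Gap between inputs: 1.133e+00; correction applied: +1.1332734152.

3.371361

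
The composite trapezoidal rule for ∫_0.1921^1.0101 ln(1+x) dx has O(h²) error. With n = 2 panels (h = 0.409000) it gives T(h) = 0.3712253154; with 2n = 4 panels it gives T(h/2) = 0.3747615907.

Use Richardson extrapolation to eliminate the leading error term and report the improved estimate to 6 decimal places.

0.375940

Method order is 2; weight 2^2 = 4.
A(h/2) − A(h) = 0.3747615907 − 0.3712253154 = 0.0035362753
Correction (A(h/2) − A(h))/(4 − 1) = 0.0035362753/3 = 0.0011787584
R = 0.3747615907 + 0.0011787584 = 0.3759403491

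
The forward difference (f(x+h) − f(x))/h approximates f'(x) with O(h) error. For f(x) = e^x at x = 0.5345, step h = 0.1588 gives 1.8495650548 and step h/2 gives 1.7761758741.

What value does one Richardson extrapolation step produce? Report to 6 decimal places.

The method has order 1: 2^1 = 2.
2^1×A(h/2) = 3.5523517482; minus A(h) gives 1.7027866934.
R = 1.7027866934/1 = 1.7027866934
Shift from A(h/2): −0.0733891807.

1.702787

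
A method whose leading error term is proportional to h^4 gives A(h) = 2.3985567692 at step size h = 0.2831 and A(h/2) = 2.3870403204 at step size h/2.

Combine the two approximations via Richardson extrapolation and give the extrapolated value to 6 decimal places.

With r = 4 the leading error scales as h^4, so the weight is 2^4 = 16.
A(h/2) − A(h) = 2.3870403204 − 2.3985567692 = -0.0115164488
Correction (A(h/2) − A(h))/(16 − 1) = (-0.0115164488)/15 = -0.0007677633
R = 2.3870403204 − 0.0007677633 = 2.3862725571
Shift from A(h/2): −0.0007677633.

2.386273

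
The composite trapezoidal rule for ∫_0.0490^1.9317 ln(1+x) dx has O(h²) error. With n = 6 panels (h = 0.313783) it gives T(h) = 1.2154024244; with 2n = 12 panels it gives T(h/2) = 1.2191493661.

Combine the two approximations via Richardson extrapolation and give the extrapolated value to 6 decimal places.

Method order is 2; weight 2^2 = 4.
4×1.2191493661 = 4.8765974644; 4.8765974644 − 1.2154024244 = 3.6611950400
Extrapolated: 3.6611950400 / 3 = 1.2203983467
Correction |R − A(h/2)| = 1.249e-03; gap |A(h/2) − A(h)| = 3.747e-03.

1.220398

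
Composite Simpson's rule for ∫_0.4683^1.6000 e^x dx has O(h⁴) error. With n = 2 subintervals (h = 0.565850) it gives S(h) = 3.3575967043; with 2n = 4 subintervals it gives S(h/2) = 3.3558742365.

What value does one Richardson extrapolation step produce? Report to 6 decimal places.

3.355759

Error is O(h^4); halving h shrinks it by 2^4 = 16.
A(h/2) − A(h) = 3.3558742365 − 3.3575967043 = -0.0017224678
Divide by 2^4 − 1 = 15: (-0.0017224678)/15 = -0.0001148312
R = A(h/2) + (A(h/2) − A(h))/15 = 3.3558742365 − 0.0001148312 = 3.3557594053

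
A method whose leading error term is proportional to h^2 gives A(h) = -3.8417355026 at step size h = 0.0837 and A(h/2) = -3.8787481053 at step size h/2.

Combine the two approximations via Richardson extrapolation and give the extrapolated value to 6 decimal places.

-3.891086

The method has order 2: 2^2 = 4.
4·(-3.8787481053) = -15.5149924212; (-15.5149924212) − (-3.8417355026) = -11.6732569186
Extrapolated: (-11.6732569186) / 3 = -3.8910856395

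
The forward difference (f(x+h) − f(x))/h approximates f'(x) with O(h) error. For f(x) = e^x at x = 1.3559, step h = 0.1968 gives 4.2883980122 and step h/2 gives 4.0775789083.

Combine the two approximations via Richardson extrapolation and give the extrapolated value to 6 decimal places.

The method has order 1: 2^1 = 2.
Top: 2(4.0775789083) − (4.2883980122) = 3.8667598044
3.8667598044 ÷ 1 = 3.8667598044
Gap between inputs: 2.108e-01; correction applied: −0.2108191039.

3.866760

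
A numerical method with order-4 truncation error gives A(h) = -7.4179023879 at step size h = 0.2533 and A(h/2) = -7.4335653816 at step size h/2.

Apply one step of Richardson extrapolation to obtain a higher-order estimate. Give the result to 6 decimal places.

The method has order 4: 2^4 = 16.
16*(-7.4335653816) = -118.9370461056; subtract (-7.4179023879) → -111.5191437177
Divide by 2^4 − 1 = 15.
Result: -7.4346095812

-7.434610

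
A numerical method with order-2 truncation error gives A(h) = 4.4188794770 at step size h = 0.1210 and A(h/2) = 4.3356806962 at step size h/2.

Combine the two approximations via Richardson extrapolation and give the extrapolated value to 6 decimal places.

With r = 2 the leading error scales as h^2, so the weight is 2^2 = 4.
4×4.3356806962 = 17.3427227848; subtract 4.4188794770 → 12.9238433078
12.9238433078 ÷ 3 = 4.3079477693

4.307948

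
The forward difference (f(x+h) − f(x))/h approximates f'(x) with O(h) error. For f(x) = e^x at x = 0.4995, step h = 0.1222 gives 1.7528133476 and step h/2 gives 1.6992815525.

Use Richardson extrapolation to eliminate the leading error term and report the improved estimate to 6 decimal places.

With r = 1 the leading error scales as h^1, so the weight is 2^1 = 2.
Numerator 2 × A(h/2) − A(h) = 2 × 1.6992815525 − 1.7528133476 = 1.6457497574
1.6457497574 ÷ 1 = 1.6457497574

1.645750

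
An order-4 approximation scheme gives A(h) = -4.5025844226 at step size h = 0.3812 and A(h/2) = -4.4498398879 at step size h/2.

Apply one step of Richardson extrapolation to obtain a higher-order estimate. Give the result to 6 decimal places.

With r = 4 the leading error scales as h^4, so the weight is 2^4 = 16.
16*(-4.4498398879) = -71.1974382064; subtract (-4.5025844226) → -66.6948537838
(16*(-4.4498398879) − (-4.5025844226))/(16 − 1) = -4.4463235856
Shift from A(h/2): +0.0035163023.

-4.446324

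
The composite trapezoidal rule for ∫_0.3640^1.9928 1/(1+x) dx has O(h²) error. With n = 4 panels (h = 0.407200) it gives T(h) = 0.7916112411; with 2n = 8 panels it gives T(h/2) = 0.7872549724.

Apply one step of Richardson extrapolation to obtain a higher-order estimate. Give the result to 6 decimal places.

r = 2: numerator weight 4, denominator 3.
Weighted: 3.1490198896 − 0.7916112411 = 2.3574086485
Divide by 2^2 − 1 = 3.
So the Richardson estimate is 0.7858028828.

0.785803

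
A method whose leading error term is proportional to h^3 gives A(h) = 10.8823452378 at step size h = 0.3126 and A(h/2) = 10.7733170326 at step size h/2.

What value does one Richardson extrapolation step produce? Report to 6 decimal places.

10.757742

Error is O(h^3); halving h shrinks it by 2^3 = 8.
Weighted: 86.1865362608 − 10.8823452378 = 75.3041910230
(8*10.7733170326 − 10.8823452378)/(8 − 1) = 10.7577415747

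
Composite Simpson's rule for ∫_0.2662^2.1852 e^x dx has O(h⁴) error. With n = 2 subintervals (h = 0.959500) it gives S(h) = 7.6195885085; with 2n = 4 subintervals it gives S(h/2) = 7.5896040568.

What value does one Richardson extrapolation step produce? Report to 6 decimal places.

Error is O(h^4); halving h shrinks it by 2^4 = 16.
16·7.5896040568 = 121.4336649088; subtract 7.6195885085 → 113.8140764003
R = 113.8140764003/15 = 7.5876050934

7.587605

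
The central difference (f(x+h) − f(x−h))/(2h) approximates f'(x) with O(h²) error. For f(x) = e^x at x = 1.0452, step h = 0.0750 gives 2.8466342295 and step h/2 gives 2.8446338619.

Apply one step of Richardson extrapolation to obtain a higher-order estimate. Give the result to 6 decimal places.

2.843967

r = 2, so 2^r = 4.
4 × 2.8446338619 = 11.3785354476; 11.3785354476 − 2.8466342295 = 8.5319012181
8.5319012181 ÷ 3 = 2.8439670727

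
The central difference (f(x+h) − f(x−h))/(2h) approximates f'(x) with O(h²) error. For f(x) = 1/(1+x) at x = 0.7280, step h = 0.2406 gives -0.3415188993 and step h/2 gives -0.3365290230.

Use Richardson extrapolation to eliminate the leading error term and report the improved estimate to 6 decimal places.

With r = 2 the leading error scales as h^2, so the weight is 2^2 = 4.
2^2·A(h/2) = -1.3461160920; minus A(h) gives -1.0045971927.
Denominator 4 − 1 = 3.
Extrapolated: (-1.0045971927) / 3 = -0.3348657309

-0.334866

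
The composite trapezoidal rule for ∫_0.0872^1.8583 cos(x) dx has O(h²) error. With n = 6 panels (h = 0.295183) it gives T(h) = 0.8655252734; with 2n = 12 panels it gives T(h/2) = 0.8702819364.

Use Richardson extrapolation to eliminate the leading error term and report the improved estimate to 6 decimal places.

0.871867

Leading term ∝ h^2; use weight 4 = 2^2.
2^2 × A(h/2) = 3.4811277456; minus A(h) gives 2.6156024722.
Divide by 2^2 − 1 = 3.
(4 × 0.8702819364 − 0.8655252734)/(4 − 1) = 0.8718674907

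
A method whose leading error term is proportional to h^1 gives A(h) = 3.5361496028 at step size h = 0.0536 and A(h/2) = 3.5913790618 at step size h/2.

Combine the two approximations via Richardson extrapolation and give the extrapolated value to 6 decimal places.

With r = 1 the leading error scales as h^1, so the weight is 2^1 = 2.
2^1*A(h/2) = 7.1827581236; minus A(h) gives 3.6466085208.
Divide by 2^1 − 1 = 1.
R = 3.6466085208/1 = 3.6466085208

3.646609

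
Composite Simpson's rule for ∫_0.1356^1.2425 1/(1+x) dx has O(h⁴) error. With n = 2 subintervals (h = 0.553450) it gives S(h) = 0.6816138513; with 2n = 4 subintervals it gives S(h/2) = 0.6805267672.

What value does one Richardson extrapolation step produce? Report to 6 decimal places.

Order 4 gives 2^r = 16 and 2^r − 1 = 15.
Difference of the inputs: 0.6805267672 − 0.6816138513 = -0.0010870841
Correction (A(h/2) − A(h))/(16 − 1) = (-0.0010870841)/15 = -0.0000724723
R = 0.6805267672 − 0.0000724723 = 0.6804542949
Shift from A(h/2): −0.0000724723.

0.680454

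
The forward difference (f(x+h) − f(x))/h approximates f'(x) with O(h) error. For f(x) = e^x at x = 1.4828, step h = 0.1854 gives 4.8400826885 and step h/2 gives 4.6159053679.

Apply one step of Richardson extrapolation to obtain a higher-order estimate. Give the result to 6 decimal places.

4.391728

Order 1 gives 2^r = 2 and 2^r − 1 = 1.
Weighted: 9.2318107358 − 4.8400826885 = 4.3917280473
4.3917280473 ÷ 1 = 4.3917280473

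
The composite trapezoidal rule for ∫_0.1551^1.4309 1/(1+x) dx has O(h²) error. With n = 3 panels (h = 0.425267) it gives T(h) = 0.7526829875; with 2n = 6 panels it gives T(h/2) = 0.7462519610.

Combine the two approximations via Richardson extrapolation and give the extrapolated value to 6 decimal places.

0.744108

With r = 2 the leading error scales as h^2, so the weight is 2^2 = 4.
A(h/2) − A(h) = 0.7462519610 − 0.7526829875 = -0.0064310265
Divide by 2^2 − 1 = 3: (-0.0064310265)/3 = -0.0021436755
R = 0.7462519610 − 0.0021436755 = 0.7441082855
Correction |R − A(h/2)| = 2.144e-03; gap |A(h/2) − A(h)| = 6.431e-03.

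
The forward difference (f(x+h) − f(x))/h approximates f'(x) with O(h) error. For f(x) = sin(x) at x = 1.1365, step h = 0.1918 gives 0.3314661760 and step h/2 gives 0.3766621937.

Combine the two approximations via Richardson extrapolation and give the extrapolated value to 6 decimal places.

0.421858

With r = 1 the leading error scales as h^1, so the weight is 2^1 = 2.
2*0.3766621937 = 0.7533243874; 0.7533243874 − 0.3314661760 = 0.4218582114
Denominator 2 − 1 = 1.
Extrapolated: 0.4218582114 / 1 = 0.4218582114
Gap between inputs: 4.520e-02; correction applied: +0.0451960177.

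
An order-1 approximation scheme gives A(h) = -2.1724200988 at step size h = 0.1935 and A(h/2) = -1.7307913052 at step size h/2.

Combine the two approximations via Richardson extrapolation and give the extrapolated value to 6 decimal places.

The method has order 1: 2^1 = 2.
2×(-1.7307913052) − (-2.1724200988) = -1.2891625116
R = (-1.2891625116)/1 = -1.2891625116

-1.289163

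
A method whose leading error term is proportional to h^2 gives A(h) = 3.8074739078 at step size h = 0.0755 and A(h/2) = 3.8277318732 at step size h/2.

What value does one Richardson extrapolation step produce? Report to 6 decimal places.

3.834485

Method order is 2; weight 2^2 = 4.
4·3.8277318732 − 3.8074739078 = 11.5034535850
Denominator 4 − 1 = 3.
So the Richardson estimate is 3.8344845283.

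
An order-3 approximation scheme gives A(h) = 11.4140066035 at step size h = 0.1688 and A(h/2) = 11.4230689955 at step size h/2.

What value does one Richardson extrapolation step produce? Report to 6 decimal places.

11.424364

Method order is 3; weight 2^3 = 8.
8×11.4230689955 = 91.3845519640; 91.3845519640 − 11.4140066035 = 79.9705453605
Denominator 8 − 1 = 7.
79.9705453605 ÷ 7 = 11.4243636229
Shift from A(h/2): +0.0012946274.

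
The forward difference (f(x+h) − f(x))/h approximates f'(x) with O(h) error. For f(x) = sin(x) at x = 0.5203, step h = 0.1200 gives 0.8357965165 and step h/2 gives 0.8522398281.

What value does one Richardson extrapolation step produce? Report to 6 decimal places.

0.868683

Method order is 1; weight 2^1 = 2.
2×0.8522398281 = 1.7044796562; subtract 0.8357965165 → 0.8686831397
Denominator 2 − 1 = 1.
0.8686831397 ÷ 1 = 0.8686831397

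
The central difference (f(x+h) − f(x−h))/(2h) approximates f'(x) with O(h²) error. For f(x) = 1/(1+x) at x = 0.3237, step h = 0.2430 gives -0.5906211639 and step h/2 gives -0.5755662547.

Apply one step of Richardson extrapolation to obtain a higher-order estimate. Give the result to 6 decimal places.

-0.570548

Method order is 2; weight 2^2 = 4.
Top: 4(-0.5755662547) − (-0.5906211639) = -1.7116438549
Divide by 2^2 − 1 = 3.
So the Richardson estimate is -0.5705479516.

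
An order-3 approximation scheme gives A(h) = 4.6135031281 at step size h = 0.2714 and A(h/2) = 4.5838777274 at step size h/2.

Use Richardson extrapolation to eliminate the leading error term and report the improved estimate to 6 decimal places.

Method order is 3; weight 2^3 = 8.
8·4.5838777274 = 36.6710218192; subtract 4.6135031281 → 32.0575186911
R = 32.0575186911/7 = 4.5796455273
Gap between inputs: 2.963e-02; correction applied: −0.0042322001.

4.579646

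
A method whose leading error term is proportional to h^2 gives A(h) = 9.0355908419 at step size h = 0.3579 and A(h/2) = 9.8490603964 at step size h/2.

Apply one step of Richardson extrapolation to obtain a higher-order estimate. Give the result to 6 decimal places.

Order 2 gives 2^r = 4 and 2^r − 1 = 3.
4×9.8490603964 − 9.0355908419 = 30.3606507437
Denominator 4 − 1 = 3.
R = 30.3606507437/3 = 10.1202169146

10.120217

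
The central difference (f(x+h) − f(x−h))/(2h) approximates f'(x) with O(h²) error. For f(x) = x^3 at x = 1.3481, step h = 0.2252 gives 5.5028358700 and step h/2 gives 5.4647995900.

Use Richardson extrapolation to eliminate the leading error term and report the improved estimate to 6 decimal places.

Error is O(h^2); halving h shrinks it by 2^2 = 4.
Numerator 4×A(h/2) − A(h) = 4×5.4647995900 − 5.5028358700 = 16.3563624900
Extrapolated: 16.3563624900 / 3 = 5.4521208300

5.452121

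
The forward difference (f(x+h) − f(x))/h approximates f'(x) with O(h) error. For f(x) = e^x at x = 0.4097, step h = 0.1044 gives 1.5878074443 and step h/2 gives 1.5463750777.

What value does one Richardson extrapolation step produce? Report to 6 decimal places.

1.504943

Order 1 gives 2^r = 2 and 2^r − 1 = 1.
Numerator 2 × A(h/2) − A(h) = 2 × 1.5463750777 − 1.5878074443 = 1.5049427111
(2 × 1.5463750777 − 1.5878074443)/(2 − 1) = 1.5049427111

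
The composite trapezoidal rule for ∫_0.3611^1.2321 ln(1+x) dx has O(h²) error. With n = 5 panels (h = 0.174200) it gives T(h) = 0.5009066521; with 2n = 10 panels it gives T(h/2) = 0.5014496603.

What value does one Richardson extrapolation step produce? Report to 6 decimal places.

Order 2 gives 2^r = 4 and 2^r − 1 = 3.
2^2·A(h/2) = 2.0057986412; minus A(h) gives 1.5048919891.
Extrapolated: 1.5048919891 / 3 = 0.5016306630

0.501631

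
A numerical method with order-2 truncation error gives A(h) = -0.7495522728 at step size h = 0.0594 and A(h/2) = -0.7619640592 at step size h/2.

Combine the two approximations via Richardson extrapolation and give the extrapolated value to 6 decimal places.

Leading term ∝ h^2; use weight 4 = 2^2.
Weighted: (-3.0478562368) − (-0.7495522728) = -2.2983039640
Extrapolated: (-2.2983039640) / 3 = -0.7661013213

-0.766101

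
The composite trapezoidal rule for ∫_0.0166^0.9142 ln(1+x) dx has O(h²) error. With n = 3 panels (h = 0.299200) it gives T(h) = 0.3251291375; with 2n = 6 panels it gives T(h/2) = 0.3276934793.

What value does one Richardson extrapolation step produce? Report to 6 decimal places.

Order 2 gives 2^r = 4 and 2^r − 1 = 3.
2^2·A(h/2) = 1.3107739172; minus A(h) gives 0.9856447797.
Denominator 4 − 1 = 3.
So the Richardson estimate is 0.3285482599.
Gap between inputs: 2.564e-03; correction applied: +0.0008547806.

0.328548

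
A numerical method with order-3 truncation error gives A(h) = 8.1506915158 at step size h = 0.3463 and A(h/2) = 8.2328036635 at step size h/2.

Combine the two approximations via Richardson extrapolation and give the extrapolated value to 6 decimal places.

8.244534

Method order is 3; weight 2^3 = 8.
Weighted: 65.8624293080 − 8.1506915158 = 57.7117377922
(8×8.2328036635 − 8.1506915158)/(8 − 1) = 8.2445339703
Shift from A(h/2): +0.0117303068.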